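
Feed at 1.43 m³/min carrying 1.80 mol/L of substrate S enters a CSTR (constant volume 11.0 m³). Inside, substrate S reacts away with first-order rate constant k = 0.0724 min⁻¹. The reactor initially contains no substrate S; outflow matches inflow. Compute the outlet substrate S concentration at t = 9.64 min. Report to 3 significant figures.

0.992 mol/L

V dC/dt = Q(C_in − C) − k V C.
dC/dt = (Q/V) C_in − (Q/V + k) C; effective rate a = Q/V + k = 0.13000 + 0.0724 = 0.20240 min⁻¹.
C_ss = Q C_in/(Q + kV) = 1.1561 mol/L; C(t) = C_ss + (C₀ − C_ss) e^(−a t).
C(9.64) = 1.1561 + (-1.1561)·e^(−0.20240·9.64) = 1.1561 + (-1.1561)·0.14211 = 0.99183 mol/L.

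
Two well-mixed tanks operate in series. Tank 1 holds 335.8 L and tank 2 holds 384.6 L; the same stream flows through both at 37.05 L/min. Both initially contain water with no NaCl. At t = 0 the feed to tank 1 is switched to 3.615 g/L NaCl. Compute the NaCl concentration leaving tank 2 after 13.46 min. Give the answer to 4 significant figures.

Each tank obeys Vᵢ dCᵢ/dt = Q(Cᵢ₋₁ − Cᵢ), so τᵢ = Vᵢ/Q.
τ₁ = 335.8/37.05 = 9.06343 min; τ₂ = 384.6/37.05 = 10.3806 min.
Tank 1: C₁ = C_in(1 − e^(−t/τ₁)). Tank 2 (τ₁ ≠ τ₂): C₂ = C_in[1 − (τ₁ e^(−t/τ₁) − τ₂ e^(−t/τ₂))/(τ₁ − τ₂)].
At t = 13.46: e^(−t/τ₁) = 0.226482, e^(−t/τ₂) = 0.273445.
C₂ = 3.615·[1 − (9.06343·0.226482 − 10.3806·0.273445)/(-1.31714)] = 3.615·0.403394 = 1.45827 g/L.

1.458 g/L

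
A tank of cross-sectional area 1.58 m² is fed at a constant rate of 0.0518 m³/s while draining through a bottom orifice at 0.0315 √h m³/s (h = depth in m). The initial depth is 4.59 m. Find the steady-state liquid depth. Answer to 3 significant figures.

Accumulation of liquid (constant cross-section A): A dh/dt = Q_in − 0.0315 √h. At steady state dh/dt = 0:
Q_in = 0.0315 √h_ss ⇒ √h_ss = 0.0518/0.0315 = 1.6444.
h_ss = 1.6444² = 2.7042 m. (Since h₀ = 4.59 m > h_ss, the level will fall toward this value.)

2.70 m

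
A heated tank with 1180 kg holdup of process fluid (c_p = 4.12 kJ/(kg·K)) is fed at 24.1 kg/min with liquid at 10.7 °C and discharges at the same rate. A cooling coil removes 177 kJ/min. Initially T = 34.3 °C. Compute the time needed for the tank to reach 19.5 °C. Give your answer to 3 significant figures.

42.8 min

M c_p dT/dt = ṁ c_p (T_in − T) − Q̇.
τ = M/ṁ = 48.963 min; T_ss = T_in − Q̇/(ṁ c_p) = 8.9174 °C.
T(t) = T_ss + (T₀ − T_ss) e^(−t/τ). Set T = 19.5:
e^(−t/τ) = (19.5 − 8.9174)/(34.3 − 8.9174) = 0.41692
t = −48.963 · ln(0.41692) = 42.835 min.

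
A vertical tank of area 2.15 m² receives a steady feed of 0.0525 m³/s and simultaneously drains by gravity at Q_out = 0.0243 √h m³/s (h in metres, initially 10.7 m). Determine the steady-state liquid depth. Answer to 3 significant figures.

4.67 m

A dh/dt = Q_in − 0.0243 √h. Steady state requires inflow = outflow:
Q_in = 0.0243 √h_ss ⇒ √h_ss = 0.0525/0.0243 = 2.1605.
h_ss = 2.1605² = 4.6677 m. (Since h₀ = 10.7 m > h_ss, the level will fall toward this value.)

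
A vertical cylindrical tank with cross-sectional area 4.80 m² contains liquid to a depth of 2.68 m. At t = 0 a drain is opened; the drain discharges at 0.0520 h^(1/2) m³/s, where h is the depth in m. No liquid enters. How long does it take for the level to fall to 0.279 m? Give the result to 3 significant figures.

205 s

With no inflow, A dh/dt = −0.0520 √h.
Separate and integrate: 2(√h − √h₀) = −(0.0520/A) t.
t = 2A(√h₀ − √h)/0.0520 = 2·4.80·(√2.68 − √0.279)/0.0520
  = 9.6000 × (1.6371 − 0.52820) / 0.0520 = 204.71 s.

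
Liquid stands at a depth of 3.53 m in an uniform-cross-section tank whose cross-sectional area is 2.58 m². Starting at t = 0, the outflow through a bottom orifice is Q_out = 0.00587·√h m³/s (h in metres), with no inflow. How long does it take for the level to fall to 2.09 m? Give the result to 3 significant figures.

381 s

With no inflow, A dh/dt = −0.00587 √h.
Separate and integrate: 2(√h − √h₀) = −(0.00587/A) t.
t = 2A(√h₀ − √h)/0.00587 = 2·2.58·(√3.53 − √2.09)/0.00587
  = 5.1600 × (1.8788 − 1.4457) / 0.00587 = 380.76 s.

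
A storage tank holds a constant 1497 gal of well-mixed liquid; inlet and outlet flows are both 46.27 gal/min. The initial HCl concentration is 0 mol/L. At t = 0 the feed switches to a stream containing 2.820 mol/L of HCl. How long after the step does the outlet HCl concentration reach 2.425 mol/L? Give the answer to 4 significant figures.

63.59 min

Mass balance on the solute (V constant): V dC/dt = Q(C_in − C), so τ = V/Q = 32.3536 min.
C(t) = C_in + (C₀ − C_in) e^(−t/τ). Set C = 2.425 and solve for t:
e^(−t/τ) = (C − C_in)/(C₀ − C_in) = (2.425 − 2.820)/(0 − 2.820) = 0.140071
t = −τ ln(…) = 32.3536 × 1.96561 = 63.5944 min.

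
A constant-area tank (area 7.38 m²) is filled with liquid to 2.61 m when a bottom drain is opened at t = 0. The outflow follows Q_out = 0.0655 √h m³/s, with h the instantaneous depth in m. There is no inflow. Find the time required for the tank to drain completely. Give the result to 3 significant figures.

364 s

With no inflow, A dh/dt = −0.0655 √h.
∫ h^(−1/2) dh = −(0.0655/A) ∫ dt, giving 2√h = 2√h₀ − (0.0655/A) t.
Tank is empty when √h = 0: t_empty = 2A√h₀/0.0655.
t_empty = 2·7.38·√2.61/0.0655 = 14.760·1.6155/0.0655 = 364.05 s.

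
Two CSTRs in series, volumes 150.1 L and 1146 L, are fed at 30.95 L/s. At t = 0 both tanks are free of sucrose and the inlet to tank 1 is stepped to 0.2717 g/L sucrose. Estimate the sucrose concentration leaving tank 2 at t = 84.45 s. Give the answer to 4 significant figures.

0.2397 g/L

Time constants: τᵢ = Vᵢ/Q for each well-mixed tank.
τ₁ = 150.1/30.95 = 4.84976 s; τ₂ = 1146/30.95 = 37.0275 s.
Solving the cascade with C₁(0)=C₂(0)=0 gives C₂(t) = C_in[1 − (τ₁ e^(−t/τ₁) − τ₂ e^(−t/τ₂))/(τ₁ − τ₂)].
At t = 84.45: e^(−t/τ₁) = 2.73858e-08, e^(−t/τ₂) = 0.102209.
C₂ = 0.2717·[1 − (4.84976·2.73858e-08 − 37.0275·0.102209)/(-32.1777)] = 0.2717·0.882387 = 0.239744 g/L.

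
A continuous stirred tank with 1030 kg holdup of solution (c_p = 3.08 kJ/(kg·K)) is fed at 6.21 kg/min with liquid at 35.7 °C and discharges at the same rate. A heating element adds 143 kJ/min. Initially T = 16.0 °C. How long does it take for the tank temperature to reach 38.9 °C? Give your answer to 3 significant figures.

M c_p dT/dt = ṁ c_p (T_in − T) + Q̇.
τ = M/ṁ = 165.86 min; T_ss = T_in + Q̇/(ṁ c_p) = 43.176 °C.
T(t) = T_ss + (T₀ − T_ss) e^(−t/τ). Set T = 38.9:
e^(−t/τ) = (38.9 − 43.176)/(16.0 − 43.176) = 0.15736
t = −165.86 · ln(0.15736) = 306.72 min.

307 min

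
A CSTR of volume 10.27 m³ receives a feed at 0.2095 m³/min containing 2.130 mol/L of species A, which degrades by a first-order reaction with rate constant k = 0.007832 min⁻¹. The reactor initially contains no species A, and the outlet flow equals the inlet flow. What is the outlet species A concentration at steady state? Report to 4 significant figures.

V dC/dt = Q(C_in − C) − k V C.
Steady state (dC/dt = 0): C_ss = Q C_in/(Q + kV) = C_in/(1 + kV/Q).
C_ss = 0.2095·2.130/(0.2095 + 0.007832·10.27) = 0.446235/0.289935 = 1.53909 mol/L.

1.539 mol/L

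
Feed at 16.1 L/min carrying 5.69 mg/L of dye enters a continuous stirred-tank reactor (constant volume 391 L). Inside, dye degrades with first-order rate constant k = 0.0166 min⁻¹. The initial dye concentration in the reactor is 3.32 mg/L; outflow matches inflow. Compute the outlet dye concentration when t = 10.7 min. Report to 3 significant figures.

Species balance: V dC/dt = Q C_in − Q C − k V C.
dC/dt = (Q/V) C_in − (Q/V + k) C; effective rate a = Q/V + k = 0.041176 + 0.0166 = 0.057776 min⁻¹.
C_ss = Q C_in/(Q + kV) = 4.0552 mg/L; C(t) = C_ss + (C₀ − C_ss) e^(−a t).
C(10.7) = 4.0552 + (-0.73518)·e^(−0.057776·10.7) = 4.0552 + (-0.73518)·0.53891 = 3.6590 mg/L.

3.66 mg/L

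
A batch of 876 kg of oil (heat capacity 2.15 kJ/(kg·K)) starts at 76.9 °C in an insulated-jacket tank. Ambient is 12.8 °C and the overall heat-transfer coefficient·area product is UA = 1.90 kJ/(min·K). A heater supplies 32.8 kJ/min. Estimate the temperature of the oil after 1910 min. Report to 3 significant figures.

M c_p dT/dt = −UA(T − T_amb) + Q̇.
dT/dt = (T_ss − T)/τ with T_ss = T_amb + Q̇/UA = 12.8 + 32.8/1.90 = 30.063 °C, τ = M c_p/UA = 876·2.15/1.90 = 991.26 min.
This is linear first-order; T(t) = T_ss + (T₀ − T_ss) e^(−t/τ).
T(1910) = 30.063 + (46.837)·0.14561 = 36.883 °C.

36.9 °C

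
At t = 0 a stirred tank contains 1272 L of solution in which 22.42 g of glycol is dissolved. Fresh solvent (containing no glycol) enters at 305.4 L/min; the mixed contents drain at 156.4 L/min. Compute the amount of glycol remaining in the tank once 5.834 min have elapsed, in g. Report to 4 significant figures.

12.98 g

Total volume: dV/dt = Q_in − Q_out = 149.000 L/min, so V(t) = 1272 + 149.000 t and V(5.834) = 2141.27 L.
No glycol enters, so dm/dt = −Q_out · (m/V).
dm/m = −Q_out dt/(V₀ + 149.000 t); integrating gives ln(m/m₀) = −(Q_out/(Q_in−Q_out)) ln(V/V₀).
m = m₀ (V₀/V)^(Q_out/(Q_in−Q_out)) = 22.42 × (1272/2141.27)^(1.04966) = 12.9783 g.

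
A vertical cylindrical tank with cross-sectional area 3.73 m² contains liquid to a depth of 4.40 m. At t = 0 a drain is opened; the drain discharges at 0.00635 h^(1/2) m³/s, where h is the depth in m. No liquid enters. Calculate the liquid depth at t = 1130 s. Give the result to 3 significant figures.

1.29 m

With no inflow, A dh/dt = −0.00635 √h.
This is separable: 2 d(√h)/dt = −0.00635/A, so √h = √h₀ − (0.00635/(2A)) t.
√h = √4.40 − 0.00635·1130/(2·3.73) = 2.0976 − 0.96186 = 1.1358.
h = 1.1358² = 1.2899 m.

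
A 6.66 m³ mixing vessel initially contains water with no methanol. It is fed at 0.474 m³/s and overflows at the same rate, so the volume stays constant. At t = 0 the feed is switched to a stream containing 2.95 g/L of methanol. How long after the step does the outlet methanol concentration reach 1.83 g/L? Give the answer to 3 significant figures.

13.6 s

Accumulation = in − out for the solute gives V dC/dt = Q(C_in − C), so τ = V/Q = 14.051 s.
C(t) = C_in + (C₀ − C_in) e^(−t/τ). Set C = 1.83 and solve for t:
e^(−t/τ) = (C − C_in)/(C₀ − C_in) = (1.83 − 2.95)/(0 − 2.95) = 0.37966
t = −τ ln(…) = 14.051 × 0.96848 = 13.608 s.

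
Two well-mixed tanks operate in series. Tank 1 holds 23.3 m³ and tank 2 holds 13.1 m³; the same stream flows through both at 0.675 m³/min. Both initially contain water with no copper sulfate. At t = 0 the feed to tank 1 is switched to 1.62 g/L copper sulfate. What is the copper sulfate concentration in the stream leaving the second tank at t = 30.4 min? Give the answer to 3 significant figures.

0.521 g/L

Species balance on tank i: dCᵢ/dt = (Cᵢ₋₁ − Cᵢ)/τᵢ with τᵢ = Vᵢ/Q.
τ₁ = 23.3/0.675 = 34.519 min; τ₂ = 13.1/0.675 = 19.407 min.
Solving the cascade with C₁(0)=C₂(0)=0 gives C₂(t) = C_in[1 − (τ₁ e^(−t/τ₁) − τ₂ e^(−t/τ₂))/(τ₁ − τ₂)].
At t = 30.4: e^(−t/τ₁) = 0.41450, e^(−t/τ₂) = 0.20879.
C₂ = 1.62·[1 − (34.519·0.41450 − 19.407·0.20879)/(15.111)] = 1.62·0.32131 = 0.52053 g/L.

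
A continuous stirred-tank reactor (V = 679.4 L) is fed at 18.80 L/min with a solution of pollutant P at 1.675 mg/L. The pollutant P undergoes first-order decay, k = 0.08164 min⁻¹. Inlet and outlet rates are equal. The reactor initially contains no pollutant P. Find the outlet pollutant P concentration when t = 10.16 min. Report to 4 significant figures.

Species balance: V dC/dt = Q C_in − Q C − k V C.
This is linear with rate a = Q/V + k = 0.109311 min⁻¹.
C_ss = Q C_in/(Q + kV) = 0.424015 mg/L; C(t) = C_ss + (C₀ − C_ss) e^(−a t).
C(10.16) = 0.424015 + (-0.424015)·e^(−0.109311·10.16) = 0.424015 + (-0.424015)·0.329360 = 0.284362 mg/L.

0.2844 mg/L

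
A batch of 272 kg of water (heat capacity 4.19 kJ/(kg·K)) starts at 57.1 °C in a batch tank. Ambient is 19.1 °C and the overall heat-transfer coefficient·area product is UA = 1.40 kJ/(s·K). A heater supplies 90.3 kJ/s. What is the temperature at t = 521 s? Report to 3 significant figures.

M c_p dT/dt = −UA(T − T_amb) + Q̇.
dT/dt = (T_ss − T)/τ with T_ss = T_amb + Q̇/UA = 19.1 + 90.3/1.40 = 83.600 °C, τ = M c_p/UA = 272·4.19/1.40 = 814.06 s.
Integrating: T(t) = T_ss + (T₀ − T_ss) e^(−t/τ).
T(521) = 83.600 + (-26.500)·0.52729 = 69.627 °C.

69.6 °C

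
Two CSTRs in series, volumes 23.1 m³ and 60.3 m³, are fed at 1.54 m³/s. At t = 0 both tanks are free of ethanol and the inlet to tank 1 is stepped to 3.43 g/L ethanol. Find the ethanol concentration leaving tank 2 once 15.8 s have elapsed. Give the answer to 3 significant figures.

Time constants: τᵢ = Vᵢ/Q for each well-mixed tank.
τ₁ = 23.1/1.54 = 15.000 s; τ₂ = 60.3/1.54 = 39.156 s.
Solving the cascade with C₁(0)=C₂(0)=0 gives C₂(t) = C_in[1 − (τ₁ e^(−t/τ₁) − τ₂ e^(−t/τ₂))/(τ₁ − τ₂)].
At t = 15.8: e^(−t/τ₁) = 0.34877, e^(−t/τ₂) = 0.66797.
C₂ = 3.43·[1 − (15.000·0.34877 − 39.156·0.66797)/(-24.156)] = 3.43·0.13382 = 0.45901 g/L.

0.459 g/L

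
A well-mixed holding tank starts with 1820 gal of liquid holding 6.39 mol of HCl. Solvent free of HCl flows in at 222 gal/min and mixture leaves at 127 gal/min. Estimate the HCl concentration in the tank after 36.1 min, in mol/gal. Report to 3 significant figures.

0.000295 mol/gal

Let m(t) be the amount of HCl. Volume: V(t) = V₀ + (Q_in − Q_out) t = 1820 + 95.000 t; V(36.1) = 5249.5 gal.
Species balance (pure solvent in): dm/dt = −Q_out · m/V(t).
dm/m = −Q_out dt/(V₀ + 95.000 t); integrating gives ln(m/m₀) = −(Q_out/(Q_in−Q_out)) ln(V/V₀).
m = m₀ (V₀/V)^(Q_out/(Q_in−Q_out)) = 6.39 × (1820/5249.5)^(1.3368) = 1.5506 mol.
C = m/V = 1.5506/5249.5 = 0.00029537 mol/gal.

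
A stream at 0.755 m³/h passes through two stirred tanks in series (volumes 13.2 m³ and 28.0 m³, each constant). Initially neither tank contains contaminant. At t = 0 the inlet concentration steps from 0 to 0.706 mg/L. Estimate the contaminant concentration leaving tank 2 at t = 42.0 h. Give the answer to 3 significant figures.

Species balance on tank i: dCᵢ/dt = (Cᵢ₋₁ − Cᵢ)/τᵢ with τᵢ = Vᵢ/Q.
τ₁ = 13.2/0.755 = 17.483 h; τ₂ = 28.0/0.755 = 37.086 h.
Tank 1: C₁ = C_in(1 − e^(−t/τ₁)). Tank 2 (τ₁ ≠ τ₂): C₂ = C_in[1 − (τ₁ e^(−t/τ₁) − τ₂ e^(−t/τ₂))/(τ₁ − τ₂)].
At t = 42.0: e^(−t/τ₁) = 0.090512, e^(−t/τ₂) = 0.32223.
C₂ = 0.706·[1 − (17.483·0.090512 − 37.086·0.32223)/(-19.603)] = 0.706·0.47111 = 0.33260 mg/L.

0.333 mg/L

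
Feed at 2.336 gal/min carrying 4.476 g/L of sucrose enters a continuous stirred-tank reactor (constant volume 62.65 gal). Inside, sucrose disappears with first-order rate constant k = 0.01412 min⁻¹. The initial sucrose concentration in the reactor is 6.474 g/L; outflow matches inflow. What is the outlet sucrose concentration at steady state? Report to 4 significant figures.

3.247 g/L

Species balance: V dC/dt = Q C_in − Q C − k V C.
Steady state (dC/dt = 0): C_ss = Q C_in/(Q + kV) = C_in/(1 + kV/Q).
C_ss = 2.336·4.476/(2.336 + 0.01412·62.65) = 10.4559/3.22062 = 3.24656 g/L.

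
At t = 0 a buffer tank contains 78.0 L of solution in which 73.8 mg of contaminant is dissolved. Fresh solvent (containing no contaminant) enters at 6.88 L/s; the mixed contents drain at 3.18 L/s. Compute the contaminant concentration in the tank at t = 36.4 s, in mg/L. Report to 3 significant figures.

Let m(t) be the amount of contaminant. Volume: V(t) = V₀ + (Q_in − Q_out) t = 78.0 + 3.7000 t; V(36.4) = 212.68 L.
Solute balance: dm/dt = 0 − Q_out C = −Q_out m/V(t).
dm/m = −Q_out dt/(V₀ + 3.7000 t); integrating gives ln(m/m₀) = −(Q_out/(Q_in−Q_out)) ln(V/V₀).
m = m₀ (V₀/V)^(Q_out/(Q_in−Q_out)) = 73.8 × (78.0/212.68)^(0.85946) = 31.164 mg.
C = m/V = 31.164/212.68 = 0.14653 mg/L.

0.147 mg/L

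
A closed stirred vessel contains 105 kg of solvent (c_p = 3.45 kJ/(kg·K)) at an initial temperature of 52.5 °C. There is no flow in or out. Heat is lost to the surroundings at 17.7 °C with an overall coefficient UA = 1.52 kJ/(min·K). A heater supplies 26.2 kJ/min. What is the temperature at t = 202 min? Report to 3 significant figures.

M c_p dT/dt = −UA(T − T_amb) + Q̇.
dT/dt = (T_ss − T)/τ with T_ss = T_amb + Q̇/UA = 17.7 + 26.2/1.52 = 34.937 °C, τ = M c_p/UA = 105·3.45/1.52 = 238.32 min.
T approaches T_ss exponentially: T(t) = T_ss + (T₀ − T_ss) e^(−t/τ).
T(202) = 34.937 + (17.563)·0.42845 = 42.462 °C.

42.5 °C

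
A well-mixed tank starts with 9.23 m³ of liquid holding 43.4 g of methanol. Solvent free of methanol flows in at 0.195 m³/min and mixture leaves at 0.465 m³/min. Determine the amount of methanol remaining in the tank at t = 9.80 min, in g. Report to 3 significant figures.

24.3 g

Total volume: dV/dt = Q_in − Q_out = -0.27000 m³/min, so V(t) = 9.23 − 0.27000 t and V(9.80) = 6.5840 m³.
Species balance (pure solvent in): dm/dt = −Q_out · m/V(t).
dm/m = −Q_out dt/(V₀ − 0.27000 t); integrating gives ln(m/m₀) = −(Q_out/(Q_in−Q_out)) ln(V/V₀).
m = m₀ (V₀/V)^(Q_out/(Q_in−Q_out)) = 43.4 × (9.23/6.5840)^(-1.7222) = 24.256 g.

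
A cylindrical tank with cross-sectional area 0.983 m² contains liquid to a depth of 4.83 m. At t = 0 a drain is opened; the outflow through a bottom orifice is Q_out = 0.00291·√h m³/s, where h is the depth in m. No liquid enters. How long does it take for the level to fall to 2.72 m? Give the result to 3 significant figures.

Volume balance on the tank: A dh/dt = −0.00291 √h.
This is separable: 2 d(√h)/dt = −0.00291/A, so √h = √h₀ − (0.00291/(2A)) t.
t = 2A(√h₀ − √h)/0.00291 = 2·0.983·(√4.83 − √2.72)/0.00291
  = 1.9660 × (2.1977 − 1.6492) / 0.00291 = 370.56 s.

371 s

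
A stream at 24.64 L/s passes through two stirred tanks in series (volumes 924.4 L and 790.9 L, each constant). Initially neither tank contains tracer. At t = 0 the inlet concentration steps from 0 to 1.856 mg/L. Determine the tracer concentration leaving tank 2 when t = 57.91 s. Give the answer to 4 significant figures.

0.9208 mg/L

Time constants: τᵢ = Vᵢ/Q for each well-mixed tank.
τ₁ = 924.4/24.64 = 37.5162 s; τ₂ = 790.9/24.64 = 32.0982 s.
Solving the cascade with C₁(0)=C₂(0)=0 gives C₂(t) = C_in[1 − (τ₁ e^(−t/τ₁) − τ₂ e^(−t/τ₂))/(τ₁ − τ₂)].
At t = 57.91: e^(−t/τ₁) = 0.213611, e^(−t/τ₂) = 0.164614.
C₂ = 1.856·[1 − (37.5162·0.213611 − 32.0982·0.164614)/(5.41802)] = 1.856·0.496115 = 0.920790 mg/L.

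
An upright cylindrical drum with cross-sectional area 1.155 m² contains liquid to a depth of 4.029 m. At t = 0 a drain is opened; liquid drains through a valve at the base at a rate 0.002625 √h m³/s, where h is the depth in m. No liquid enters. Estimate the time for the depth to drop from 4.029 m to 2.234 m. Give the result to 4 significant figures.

451.1 s

Unsteady balance on liquid volume: A dh/dt = −0.002625 √h.
This is separable: 2 d(√h)/dt = −0.002625/A, so √h = √h₀ − (0.002625/(2A)) t.
t = 2A(√h₀ − √h)/0.002625 = 2·1.155·(√4.029 − √2.234)/0.002625
  = 2.31000 × (2.00724 − 1.49466) / 0.002625 = 451.070 s.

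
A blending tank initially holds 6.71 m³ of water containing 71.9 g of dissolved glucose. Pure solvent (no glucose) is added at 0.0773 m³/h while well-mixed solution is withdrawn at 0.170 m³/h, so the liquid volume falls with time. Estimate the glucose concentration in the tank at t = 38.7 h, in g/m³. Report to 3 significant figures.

Total volume: dV/dt = Q_in − Q_out = -0.092700 m³/h, so V(t) = 6.71 − 0.092700 t and V(38.7) = 3.1225 m³.
No glucose enters, so dm/dt = −Q_out · (m/V).
Separate: dm/m = −Q_out dt/V(t) ⇒ ln(m/m₀) = −(Q_out/(Q_in−Q_out)) ln(V/V₀).
m = m₀ (V₀/V)^(Q_out/(Q_in−Q_out)) = 71.9 × (6.71/3.1225)^(-1.8339) = 17.680 g.
C = m/V = 17.680/3.1225 = 5.6621 g/m³.

5.66 g/m³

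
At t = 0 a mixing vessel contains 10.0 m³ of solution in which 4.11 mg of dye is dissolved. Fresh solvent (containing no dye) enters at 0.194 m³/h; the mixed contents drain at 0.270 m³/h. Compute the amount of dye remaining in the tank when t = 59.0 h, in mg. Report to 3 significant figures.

0.497 mg

Let m(t) be the amount of dye. Volume: V(t) = V₀ + (Q_in − Q_out) t = 10.0 − 0.076000 t; V(59.0) = 5.5160 m³.
Species balance (pure solvent in): dm/dt = −Q_out · m/V(t).
dm/m = −Q_out dt/(V₀ − 0.076000 t); integrating gives ln(m/m₀) = −(Q_out/(Q_in−Q_out)) ln(V/V₀).
m = m₀ (V₀/V)^(Q_out/(Q_in−Q_out)) = 4.11 × (10.0/5.5160)^(-3.5526) = 0.49651 mg.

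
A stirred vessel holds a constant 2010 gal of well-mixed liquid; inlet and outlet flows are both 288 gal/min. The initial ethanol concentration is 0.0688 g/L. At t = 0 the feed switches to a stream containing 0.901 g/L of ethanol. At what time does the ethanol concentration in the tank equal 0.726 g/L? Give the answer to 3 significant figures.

Species balance on the tank: V dC/dt = Q(C_in − C), so τ = V/Q = 6.9792 min.
C(t) = C_in + (C₀ − C_in) e^(−t/τ). Set C = 0.726 and solve for t:
e^(−t/τ) = (C − C_in)/(C₀ − C_in) = (0.726 − 0.901)/(0.0688 − 0.901) = 0.21029
t = −τ ln(…) = 6.9792 × 1.5593 = 10.883 min.

10.9 min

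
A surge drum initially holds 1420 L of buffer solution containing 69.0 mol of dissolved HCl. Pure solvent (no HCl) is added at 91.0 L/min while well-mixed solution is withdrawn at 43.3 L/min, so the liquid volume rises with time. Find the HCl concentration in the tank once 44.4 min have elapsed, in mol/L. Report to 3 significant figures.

0.00852 mol/L

Let m(t) be the amount of HCl. Volume: V(t) = V₀ + (Q_in − Q_out) t = 1420 + 47.700 t; V(44.4) = 3537.9 L.
No HCl enters, so dm/dt = −Q_out · (m/V).
dm/m = −Q_out dt/(V₀ + 47.700 t); integrating gives ln(m/m₀) = −(Q_out/(Q_in−Q_out)) ln(V/V₀).
m = m₀ (V₀/V)^(Q_out/(Q_in−Q_out)) = 69.0 × (1420/3537.9)^(0.90776) = 30.128 mol.
C = m/V = 30.128/3537.9 = 0.0085157 mol/L.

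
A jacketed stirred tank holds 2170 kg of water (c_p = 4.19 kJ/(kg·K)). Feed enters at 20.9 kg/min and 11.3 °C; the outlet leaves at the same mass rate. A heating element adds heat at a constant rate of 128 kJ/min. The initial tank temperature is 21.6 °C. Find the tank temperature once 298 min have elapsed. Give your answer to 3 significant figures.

13.3 °C

First-law balance (no shaft work): M c_p dT/dt = ṁ c_p (T_in − T) + 128.
Rearrange: dT/dt = (T_ss − T)/τ with τ = M/ṁ = 103.83 min and T_ss = T_in + Q̇/(ṁ c_p) = 12.762 °C.
Solution: T(t) = T_ss + (T₀ − T_ss) e^(−t/τ).
T(298) = 12.762 + (8.8383)·e^(−298/103.83) = 12.762 + (8.8383)·0.056691 = 13.263 °C.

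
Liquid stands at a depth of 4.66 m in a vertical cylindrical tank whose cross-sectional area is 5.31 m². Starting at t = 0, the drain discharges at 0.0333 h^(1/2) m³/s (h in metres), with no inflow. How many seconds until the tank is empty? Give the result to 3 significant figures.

688 s

Mass balance (ρ constant): A dh/dt = −0.0333 √h.
Separate and integrate: 2(√h − √h₀) = −(0.0333/A) t.
Tank is empty when √h = 0: t_empty = 2A√h₀/0.0333.
t_empty = 2·5.31·√4.66/0.0333 = 10.620·2.1587/0.0333 = 688.45 s.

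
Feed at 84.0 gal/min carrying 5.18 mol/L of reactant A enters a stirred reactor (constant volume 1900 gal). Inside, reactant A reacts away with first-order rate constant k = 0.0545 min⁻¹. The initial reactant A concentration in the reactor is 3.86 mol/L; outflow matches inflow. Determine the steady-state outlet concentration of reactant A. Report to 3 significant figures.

Species balance: V dC/dt = Q C_in − Q C − k V C.
Steady state (dC/dt = 0): C_ss = Q C_in/(Q + kV) = C_in/(1 + kV/Q).
C_ss = 84.0·5.18/(84.0 + 0.0545·1900) = 435.12/187.55 = 2.3200 mol/L.

2.32 mol/L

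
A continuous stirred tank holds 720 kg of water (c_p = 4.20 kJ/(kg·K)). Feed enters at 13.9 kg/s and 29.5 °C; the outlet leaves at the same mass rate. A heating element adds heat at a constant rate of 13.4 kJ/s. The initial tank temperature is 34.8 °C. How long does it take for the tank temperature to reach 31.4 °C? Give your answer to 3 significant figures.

57.5 s

M c_p dT/dt = ṁ c_p (T_in − T) + Q̇.
τ = M/ṁ = 51.799 s; T_ss = T_in + Q̇/(ṁ c_p) = 29.730 °C.
T(t) = T_ss + (T₀ − T_ss) e^(−t/τ). Set T = 31.4:
e^(−t/τ) = (31.4 − 29.730)/(34.8 − 29.730) = 0.32945
t = −51.799 · ln(0.32945) = 57.513 s.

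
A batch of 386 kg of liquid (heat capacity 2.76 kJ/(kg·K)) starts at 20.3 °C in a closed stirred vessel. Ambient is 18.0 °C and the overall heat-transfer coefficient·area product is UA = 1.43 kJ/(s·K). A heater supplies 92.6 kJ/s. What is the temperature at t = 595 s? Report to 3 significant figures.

54.7 °C

Lumped-capacitance energy balance: M c_p dT/dt = UA(T_amb − T) + Q̇.
dT/dt = (T_ss − T)/τ with T_ss = T_amb + Q̇/UA = 18.0 + 92.6/1.43 = 82.755 °C, τ = M c_p/UA = 386·2.76/1.43 = 745.01 s.
Integrating: T(t) = T_ss + (T₀ − T_ss) e^(−t/τ).
T(595) = 82.755 + (-62.455)·0.44994 = 54.654 °C.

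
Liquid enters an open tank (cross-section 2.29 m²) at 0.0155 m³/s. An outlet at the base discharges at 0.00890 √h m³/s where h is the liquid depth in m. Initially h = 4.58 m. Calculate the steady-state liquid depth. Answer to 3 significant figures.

3.03 m

Level balance: A dh/dt = 0.0155 − 0.00890 √h. Setting dh/dt = 0:
Q_in = 0.00890 √h_ss ⇒ √h_ss = 0.0155/0.00890 = 1.7416.
h_ss = 1.7416² = 3.0331 m. (Since h₀ = 4.58 m > h_ss, the level will fall toward this value.)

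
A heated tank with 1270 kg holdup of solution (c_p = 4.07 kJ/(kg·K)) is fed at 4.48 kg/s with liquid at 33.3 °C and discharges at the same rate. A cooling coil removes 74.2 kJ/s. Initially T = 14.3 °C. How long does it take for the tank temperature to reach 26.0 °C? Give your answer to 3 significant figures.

First-law balance (no shaft work): M c_p dT/dt = ṁ c_p (T_in − T) − 74.2.
τ = M/ṁ = 283.48 s; T_ss = T_in − Q̇/(ṁ c_p) = 29.231 °C.
T(t) = T_ss + (T₀ − T_ss) e^(−t/τ). Set T = 26.0:
e^(−t/τ) = (26.0 − 29.231)/(14.3 − 29.231) = 0.21637
t = −283.48 · ln(0.21637) = 433.94 s.

434 s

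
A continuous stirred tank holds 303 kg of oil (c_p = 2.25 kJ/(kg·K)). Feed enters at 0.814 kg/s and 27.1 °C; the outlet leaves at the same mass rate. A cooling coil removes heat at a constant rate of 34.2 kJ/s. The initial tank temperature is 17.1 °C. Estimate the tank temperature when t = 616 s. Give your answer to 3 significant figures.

10.1 °C

M c_p dT/dt = ṁ c_p (T_in − T) − Q̇.
Rearrange: dT/dt = (T_ss − T)/τ with τ = M/ṁ = 372.24 s and T_ss = T_in − Q̇/(ṁ c_p) = 8.4268 °C.
T approaches T_ss exponentially: T(t) = T_ss + (T₀ − T_ss) e^(−t/τ).
T(616) = 8.4268 + (8.6732)·e^(−616/372.24) = 8.4268 + (8.6732)·0.19112 = 10.084 °C.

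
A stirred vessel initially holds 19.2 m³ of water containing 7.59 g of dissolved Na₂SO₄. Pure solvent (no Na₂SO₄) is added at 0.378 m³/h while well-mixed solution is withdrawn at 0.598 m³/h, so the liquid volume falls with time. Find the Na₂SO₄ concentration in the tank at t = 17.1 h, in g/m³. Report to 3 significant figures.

0.272 g/m³

Let m(t) be the amount of Na₂SO₄. Volume: V(t) = V₀ + (Q_in − Q_out) t = 19.2 − 0.22000 t; V(17.1) = 15.438 m³.
Species balance (pure solvent in): dm/dt = −Q_out · m/V(t).
Separate: dm/m = −Q_out dt/V(t) ⇒ ln(m/m₀) = −(Q_out/(Q_in−Q_out)) ln(V/V₀).
m = m₀ (V₀/V)^(Q_out/(Q_in−Q_out)) = 7.59 × (19.2/15.438)^(-2.7182) = 4.1957 g.
C = m/V = 4.1957/15.438 = 0.27178 g/m³.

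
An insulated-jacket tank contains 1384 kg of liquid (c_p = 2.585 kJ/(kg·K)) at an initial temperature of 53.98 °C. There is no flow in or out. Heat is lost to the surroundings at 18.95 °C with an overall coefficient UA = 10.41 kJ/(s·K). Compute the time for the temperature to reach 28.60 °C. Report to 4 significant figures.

Lumped-capacitance energy balance: M c_p dT/dt = UA(T_amb − T).
τ = M c_p/UA = 343.673 s; T_ss = T_amb = 18.9500 °C.
T(t) = T_ss + (T₀ − T_ss)e^(−t/τ); set T = 28.60:
t = −τ ln[(T − T_ss)/(T₀ − T_ss)] = −343.673 · ln(0.275478) = 443.080 s.

443.1 s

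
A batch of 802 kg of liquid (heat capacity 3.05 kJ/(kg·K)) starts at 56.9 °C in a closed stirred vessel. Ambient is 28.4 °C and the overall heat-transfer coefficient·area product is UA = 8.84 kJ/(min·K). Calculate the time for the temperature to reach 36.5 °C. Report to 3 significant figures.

M c_p dT/dt = −UA(T − T_amb).
τ = M c_p/UA = 276.71 min; T_ss = T_amb = 28.400 °C.
T(t) = T_ss + (T₀ − T_ss)e^(−t/τ); set T = 36.5:
t = −τ ln[(T − T_ss)/(T₀ − T_ss)] = −276.71 · ln(0.28421) = 348.11 min.

348 min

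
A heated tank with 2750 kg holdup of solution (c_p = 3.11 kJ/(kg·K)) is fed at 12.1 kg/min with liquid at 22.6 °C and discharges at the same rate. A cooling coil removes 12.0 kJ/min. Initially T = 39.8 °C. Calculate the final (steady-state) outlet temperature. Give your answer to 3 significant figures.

22.3 °C

Heat balance on the well-mixed liquid: M c_p dT/dt = ṁ c_p (T_in − T) − 12.0.
At steady state dT/dt = 0 ⇒ T_ss = T_in − Q̇/(ṁ c_p) = 22.6 − 12.0/(12.1·3.11) = 22.281 °C.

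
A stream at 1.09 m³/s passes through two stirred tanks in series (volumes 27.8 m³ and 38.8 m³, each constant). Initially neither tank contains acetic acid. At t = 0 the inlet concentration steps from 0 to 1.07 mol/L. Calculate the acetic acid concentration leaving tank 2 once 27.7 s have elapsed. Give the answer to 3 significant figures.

0.249 mol/L

Time constants: τᵢ = Vᵢ/Q for each well-mixed tank.
τ₁ = 27.8/1.09 = 25.505 s; τ₂ = 38.8/1.09 = 35.596 s.
Solving the cascade with C₁(0)=C₂(0)=0 gives C₂(t) = C_in[1 − (τ₁ e^(−t/τ₁) − τ₂ e^(−t/τ₂))/(τ₁ − τ₂)].
At t = 27.7: e^(−t/τ₁) = 0.33754, e^(−t/τ₂) = 0.45925.
C₂ = 1.07·[1 − (25.505·0.33754 − 35.596·0.45925)/(-10.092)] = 1.07·0.23316 = 0.24949 mol/L.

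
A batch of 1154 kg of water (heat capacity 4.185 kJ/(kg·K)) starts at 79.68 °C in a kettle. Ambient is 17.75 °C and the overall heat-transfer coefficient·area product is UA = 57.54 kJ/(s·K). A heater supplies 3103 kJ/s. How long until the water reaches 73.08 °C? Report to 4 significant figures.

146.2 s

Unsteady energy balance on the tank contents: M c_p dT/dt = −UA(T − T_amb) + Q̇.
τ = M c_p/UA = 83.9327 s; T_ss = T_amb + Q̇/UA = 17.75 + 3103/57.54 = 71.6777 °C.
T(t) = T_ss + (T₀ − T_ss)e^(−t/τ); set T = 73.08:
t = −τ ln[(T − T_ss)/(T₀ − T_ss)] = −83.9327 · ln(0.175237) = 146.179 s.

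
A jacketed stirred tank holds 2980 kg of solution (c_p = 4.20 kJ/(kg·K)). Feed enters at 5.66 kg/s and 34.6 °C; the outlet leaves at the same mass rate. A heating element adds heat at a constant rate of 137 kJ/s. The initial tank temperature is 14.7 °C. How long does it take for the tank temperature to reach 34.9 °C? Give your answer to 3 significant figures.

815 s

First-law balance (no shaft work): M c_p dT/dt = ṁ c_p (T_in − T) + 137.
τ = M/ṁ = 526.50 s; T_ss = T_in + Q̇/(ṁ c_p) = 40.363 °C.
T(t) = T_ss + (T₀ − T_ss) e^(−t/τ). Set T = 34.9:
e^(−t/τ) = (34.9 − 40.363)/(14.7 − 40.363) = 0.21288
t = −526.50 · ln(0.21288) = 814.52 s.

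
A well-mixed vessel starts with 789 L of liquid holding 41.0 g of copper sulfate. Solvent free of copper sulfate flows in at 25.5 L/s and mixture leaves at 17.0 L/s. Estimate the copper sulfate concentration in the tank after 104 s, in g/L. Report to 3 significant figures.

Let m(t) be the amount of copper sulfate. Volume: V(t) = V₀ + (Q_in − Q_out) t = 789 + 8.5000 t; V(104) = 1673.0 L.
Species balance (pure solvent in): dm/dt = −Q_out · m/V(t).
dm/m = −Q_out dt/(V₀ + 8.5000 t); integrating gives ln(m/m₀) = −(Q_out/(Q_in−Q_out)) ln(V/V₀).
m = m₀ (V₀/V)^(Q_out/(Q_in−Q_out)) = 41.0 × (789/1673.0)^(2.0000) = 9.1190 g.
C = m/V = 9.1190/1673.0 = 0.0054507 g/L.

0.00545 g/L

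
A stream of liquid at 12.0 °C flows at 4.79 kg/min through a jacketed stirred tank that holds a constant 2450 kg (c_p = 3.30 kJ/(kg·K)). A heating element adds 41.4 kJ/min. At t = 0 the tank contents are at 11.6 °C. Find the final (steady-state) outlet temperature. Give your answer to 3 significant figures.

14.6 °C

M c_p dT/dt = ṁ c_p (T_in − T) + Q̇.
At steady state dT/dt = 0 ⇒ T_ss = T_in + Q̇/(ṁ c_p) = 12.0 + 41.4/(4.79·3.30) = 14.619 °C.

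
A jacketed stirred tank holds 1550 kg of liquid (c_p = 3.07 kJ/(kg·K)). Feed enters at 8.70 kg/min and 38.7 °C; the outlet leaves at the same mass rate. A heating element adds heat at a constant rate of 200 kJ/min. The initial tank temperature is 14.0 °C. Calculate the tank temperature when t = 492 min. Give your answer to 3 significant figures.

44.2 °C

First-law balance (no shaft work): M c_p dT/dt = ṁ c_p (T_in − T) + 200.
τ = M/ṁ = 178.16 min; T_ss = T_in + Q̇/(ṁ c_p) = 38.7 + 200/(8.70·3.07) = 46.188 °C.
Integrating: T(t) = T_ss + (T₀ − T_ss) e^(−t/τ).
T(492) = 46.188 + (-32.188)·e^(−492/178.16) = 46.188 + (-32.188)·0.063194 = 44.154 °C.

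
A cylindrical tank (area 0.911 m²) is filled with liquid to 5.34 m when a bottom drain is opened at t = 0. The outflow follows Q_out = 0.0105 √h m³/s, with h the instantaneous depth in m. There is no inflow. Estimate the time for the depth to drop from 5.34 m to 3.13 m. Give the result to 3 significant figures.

94.0 s

A dh/dt = −Q_out = −0.0105 √h.
Separate and integrate: 2(√h − √h₀) = −(0.0105/A) t.
t = 2A(√h₀ − √h)/0.0105 = 2·0.911·(√5.34 − √3.13)/0.0105
  = 1.8220 × (2.3108 − 1.7692) / 0.0105 = 93.991 s.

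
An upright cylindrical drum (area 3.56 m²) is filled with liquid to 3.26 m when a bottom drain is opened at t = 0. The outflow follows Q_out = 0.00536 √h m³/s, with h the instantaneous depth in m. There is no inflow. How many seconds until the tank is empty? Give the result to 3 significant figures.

A dh/dt = −Q_out = −0.00536 √h.
This is separable: 2 d(√h)/dt = −0.00536/A, so √h = √h₀ − (0.00536/(2A)) t.
Set h = 0: 2√h₀ = (0.00536/A) t_empty ⇒ t_empty = 2A√h₀/0.00536.
t_empty = 2·3.56·√3.26/0.00536 = 7.1200·1.8055/0.00536 = 2398.4 s.

2400 s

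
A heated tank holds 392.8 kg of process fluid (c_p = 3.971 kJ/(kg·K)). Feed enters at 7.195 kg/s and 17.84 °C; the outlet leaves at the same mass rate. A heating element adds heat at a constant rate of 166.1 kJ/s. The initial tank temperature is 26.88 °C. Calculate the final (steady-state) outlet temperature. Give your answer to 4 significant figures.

Heat balance on the well-mixed liquid: M c_p dT/dt = ṁ c_p (T_in − T) + 166.1.
At steady state dT/dt = 0 ⇒ T_ss = T_in + Q̇/(ṁ c_p) = 17.84 + 166.1/(7.195·3.971) = 23.6535 °C.

23.65 °C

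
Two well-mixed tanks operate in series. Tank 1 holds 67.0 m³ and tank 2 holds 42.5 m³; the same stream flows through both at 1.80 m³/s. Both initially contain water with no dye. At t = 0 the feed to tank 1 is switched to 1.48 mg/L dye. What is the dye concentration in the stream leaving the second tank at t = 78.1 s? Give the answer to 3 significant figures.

Species balance on tank i: dCᵢ/dt = (Cᵢ₋₁ − Cᵢ)/τᵢ with τᵢ = Vᵢ/Q.
τ₁ = 67.0/1.80 = 37.222 s; τ₂ = 42.5/1.80 = 23.611 s.
Tank 1: C₁ = C_in(1 − e^(−t/τ₁)). Tank 2 (τ₁ ≠ τ₂): C₂ = C_in[1 − (τ₁ e^(−t/τ₁) − τ₂ e^(−t/τ₂))/(τ₁ − τ₂)].
At t = 78.1: e^(−t/τ₁) = 0.12268, e^(−t/τ₂) = 0.036598.
C₂ = 1.48·[1 − (37.222·0.12268 − 23.611·0.036598)/(13.611)] = 1.48·0.72800 = 1.0774 mg/L.

1.08 mg/L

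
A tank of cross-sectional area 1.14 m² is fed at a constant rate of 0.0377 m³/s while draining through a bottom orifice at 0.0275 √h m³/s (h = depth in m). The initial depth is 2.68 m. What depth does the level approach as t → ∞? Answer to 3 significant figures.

1.88 m

A dh/dt = Q_in − 0.0275 √h. Steady state requires inflow = outflow:
Q_in = 0.0275 √h_ss ⇒ √h_ss = 0.0377/0.0275 = 1.3709.
h_ss = 1.3709² = 1.8794 m. (Since h₀ = 2.68 m > h_ss, the level will fall toward this value.)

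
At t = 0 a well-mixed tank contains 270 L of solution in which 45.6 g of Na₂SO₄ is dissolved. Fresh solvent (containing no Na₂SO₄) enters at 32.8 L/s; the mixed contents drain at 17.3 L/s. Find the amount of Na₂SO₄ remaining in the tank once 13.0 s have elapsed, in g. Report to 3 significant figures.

Let m(t) be the amount of Na₂SO₄. Volume: V(t) = V₀ + (Q_in − Q_out) t = 270 + 15.500 t; V(13.0) = 471.50 L.
Species balance (pure solvent in): dm/dt = −Q_out · m/V(t).
dm/m = −Q_out dt/(V₀ + 15.500 t); integrating gives ln(m/m₀) = −(Q_out/(Q_in−Q_out)) ln(V/V₀).
m = m₀ (V₀/V)^(Q_out/(Q_in−Q_out)) = 45.6 × (270/471.50)^(1.1161) = 24.475 g.

24.5 g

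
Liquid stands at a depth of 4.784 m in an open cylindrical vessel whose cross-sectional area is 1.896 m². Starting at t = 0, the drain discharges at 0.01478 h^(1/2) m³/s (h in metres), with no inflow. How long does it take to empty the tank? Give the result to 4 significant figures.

A dh/dt = −Q_out = −0.01478 √h.
∫ h^(−1/2) dh = −(0.01478/A) ∫ dt, giving 2√h = 2√h₀ − (0.01478/A) t.
Set h = 0: 2√h₀ = (0.01478/A) t_empty ⇒ t_empty = 2A√h₀/0.01478.
t_empty = 2·1.896·√4.784/0.01478 = 3.79200·2.18724/0.01478 = 561.164 s.

561.2 s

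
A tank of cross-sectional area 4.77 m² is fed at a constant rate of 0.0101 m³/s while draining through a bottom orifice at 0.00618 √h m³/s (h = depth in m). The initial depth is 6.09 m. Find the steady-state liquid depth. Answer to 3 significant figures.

2.67 m

Mass balance (ρ constant): A dh/dt = Q_in − 0.00618 √h. At steady state dh/dt = 0:
Q_in = 0.00618 √h_ss ⇒ √h_ss = 0.0101/0.00618 = 1.6343.
h_ss = 1.6343² = 2.6710 m. (Since h₀ = 6.09 m > h_ss, the level will fall toward this value.)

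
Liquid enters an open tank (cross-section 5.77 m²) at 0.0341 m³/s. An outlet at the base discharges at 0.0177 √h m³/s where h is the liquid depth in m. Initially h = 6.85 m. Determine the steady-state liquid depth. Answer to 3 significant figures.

3.71 m

A dh/dt = Q_in − 0.0177 √h. Steady state requires inflow = outflow:
Q_in = 0.0177 √h_ss ⇒ √h_ss = 0.0341/0.0177 = 1.9266.
h_ss = 1.9266² = 3.7116 m. (Since h₀ = 6.85 m > h_ss, the level will fall toward this value.)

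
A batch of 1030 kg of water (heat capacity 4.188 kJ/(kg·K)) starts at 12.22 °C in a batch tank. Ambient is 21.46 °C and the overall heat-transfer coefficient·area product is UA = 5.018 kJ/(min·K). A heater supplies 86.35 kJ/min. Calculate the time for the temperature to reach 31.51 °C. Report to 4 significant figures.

1123 min

Heat balance on the well-mixed liquid: M c_p dT/dt = −UA(T − T_amb) + Q̇.
τ = M c_p/UA = 859.633 min; T_ss = T_amb + Q̇/UA = 21.46 + 86.35/5.018 = 38.6681 °C.
T(t) = T_ss + (T₀ − T_ss)e^(−t/τ); set T = 31.51:
t = −τ ln[(T − T_ss)/(T₀ − T_ss)] = −859.633 · ln(0.270646) = 1123.49 min.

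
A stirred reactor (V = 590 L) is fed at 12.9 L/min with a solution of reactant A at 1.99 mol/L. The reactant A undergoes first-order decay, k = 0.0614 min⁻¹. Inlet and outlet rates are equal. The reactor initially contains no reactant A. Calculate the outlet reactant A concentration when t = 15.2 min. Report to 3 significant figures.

0.375 mol/L

V dC/dt = Q(C_in − C) − k V C.
dC/dt = (Q/V) C_in − (Q/V + k) C; effective rate a = Q/V + k = 0.021864 + 0.0614 = 0.083264 min⁻¹.
C_ss = Q C_in/(Q + kV) = 0.52255 mol/L; C(t) = C_ss + (C₀ − C_ss) e^(−a t).
C(15.2) = 0.52255 + (-0.52255)·e^(−0.083264·15.2) = 0.52255 + (-0.52255)·0.28206 = 0.37516 mol/L.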